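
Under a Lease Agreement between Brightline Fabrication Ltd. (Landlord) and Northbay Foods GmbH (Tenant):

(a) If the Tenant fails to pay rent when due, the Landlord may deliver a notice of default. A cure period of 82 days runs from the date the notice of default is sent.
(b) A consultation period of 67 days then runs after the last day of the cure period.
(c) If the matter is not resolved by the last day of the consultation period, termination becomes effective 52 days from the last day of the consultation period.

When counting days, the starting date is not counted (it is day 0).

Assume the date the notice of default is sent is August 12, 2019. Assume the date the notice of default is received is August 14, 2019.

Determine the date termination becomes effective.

February 29, 2020

The last day of the cure period: August 12, 2019 + 82 days = November 2, 2019.
Adding 67 calendar days to November 2, 2019 gives January 8, 2020, which is the last day of the consultation period.
The date termination becomes effective: January 8, 2020 + 52 days = February 29, 2020.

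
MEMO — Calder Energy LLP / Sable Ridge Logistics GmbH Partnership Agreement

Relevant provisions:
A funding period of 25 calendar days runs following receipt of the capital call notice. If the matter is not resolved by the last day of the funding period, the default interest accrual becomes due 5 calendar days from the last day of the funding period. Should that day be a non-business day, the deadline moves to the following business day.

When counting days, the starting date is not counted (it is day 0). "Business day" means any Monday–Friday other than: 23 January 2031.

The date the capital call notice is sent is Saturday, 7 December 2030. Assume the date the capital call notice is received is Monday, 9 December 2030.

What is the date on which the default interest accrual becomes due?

8 January 2031

Adding 25 calendar days to 9 December 2030 gives 3 January 2031, which is the last day of the funding period.
The date on which the default interest accrual becomes due: 5 calendar days after 3 January 2031 is 8 January 2031. 8 January 2031 is a Wednesday and is not a listed holiday, so no roll-forward applies.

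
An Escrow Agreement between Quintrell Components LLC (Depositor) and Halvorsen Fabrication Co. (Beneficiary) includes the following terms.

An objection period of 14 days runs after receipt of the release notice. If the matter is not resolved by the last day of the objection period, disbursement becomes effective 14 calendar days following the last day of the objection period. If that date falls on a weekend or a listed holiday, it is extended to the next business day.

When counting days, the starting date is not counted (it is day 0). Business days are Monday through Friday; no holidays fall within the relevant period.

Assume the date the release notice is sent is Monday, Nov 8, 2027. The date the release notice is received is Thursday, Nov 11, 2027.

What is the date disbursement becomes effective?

Dec 9, 2027

Adding 14 calendar days to Nov 11, 2027 gives Nov 25, 2027, which is the last day of the objection period.
Adding 14 calendar days to Nov 25, 2027 gives Dec 9, 2027, which is the date disbursement becomes effective. Dec 9, 2027 is a Thursday, so no roll-forward applies.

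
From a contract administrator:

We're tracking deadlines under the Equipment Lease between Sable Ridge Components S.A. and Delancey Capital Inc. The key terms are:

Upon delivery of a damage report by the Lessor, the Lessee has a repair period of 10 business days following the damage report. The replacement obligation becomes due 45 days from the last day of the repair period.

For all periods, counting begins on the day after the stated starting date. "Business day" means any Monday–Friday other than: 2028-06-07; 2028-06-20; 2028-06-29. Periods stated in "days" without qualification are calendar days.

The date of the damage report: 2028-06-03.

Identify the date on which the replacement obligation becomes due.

The last day of the repair period: counting 10 business days from Saturday, 2028-06-03 (Jun 5, Jun 6, Jun 8, Jun 9, Jun 12, Jun 13, Jun 14, Jun 15, Jun 16, Jun 19, skipping weekends and the listed holiday on Jun 7) reaches Monday, 2028-06-19.
The date on which the replacement obligation becomes due: 45 calendar days after 2028-06-19 is 2028-08-03.

2028-08-03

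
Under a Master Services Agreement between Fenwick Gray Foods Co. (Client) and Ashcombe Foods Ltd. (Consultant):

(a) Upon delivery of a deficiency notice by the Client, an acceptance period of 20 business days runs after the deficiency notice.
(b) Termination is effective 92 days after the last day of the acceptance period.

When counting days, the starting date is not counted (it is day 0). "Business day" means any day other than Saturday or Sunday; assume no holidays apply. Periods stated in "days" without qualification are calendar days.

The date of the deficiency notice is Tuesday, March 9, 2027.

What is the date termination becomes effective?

From Tuesday, March 9, 2027, 20 business days (Mar 10, Mar 11, Mar 12, Mar 15, …, Apr 2, Apr 5, Apr 6, skipping weekends) brings us to Tuesday, April 6, 2027, which is the last day of the acceptance period.
The date termination becomes effective: 92 calendar days after April 6, 2027 is July 7, 2027.

July 7, 2027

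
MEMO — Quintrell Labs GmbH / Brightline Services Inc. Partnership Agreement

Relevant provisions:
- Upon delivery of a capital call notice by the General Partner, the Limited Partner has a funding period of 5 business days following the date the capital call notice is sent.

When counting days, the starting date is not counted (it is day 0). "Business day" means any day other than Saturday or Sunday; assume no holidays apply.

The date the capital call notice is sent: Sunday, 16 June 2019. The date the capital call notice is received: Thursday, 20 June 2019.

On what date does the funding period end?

21 June 2019

The last day of the funding period: counting 5 business days from Sunday, 16 June 2019 (Jun 17, Jun 18, Jun 19, Jun 20, Jun 21, skipping weekends) reaches Friday, 21 June 2019.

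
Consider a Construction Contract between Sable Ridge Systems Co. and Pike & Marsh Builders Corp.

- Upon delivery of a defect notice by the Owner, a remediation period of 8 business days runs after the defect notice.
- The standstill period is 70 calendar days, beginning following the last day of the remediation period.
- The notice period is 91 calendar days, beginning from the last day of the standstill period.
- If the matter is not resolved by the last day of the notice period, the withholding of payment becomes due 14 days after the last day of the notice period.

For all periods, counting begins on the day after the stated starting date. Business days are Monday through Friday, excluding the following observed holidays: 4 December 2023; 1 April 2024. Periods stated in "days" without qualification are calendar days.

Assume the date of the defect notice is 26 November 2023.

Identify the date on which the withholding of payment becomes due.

The last day of the remediation period: counting 8 business days from Sunday, 26 November 2023 (Nov 27, Nov 28, Nov 29, Nov 30, Dec 1, Dec 5, Dec 6, Dec 7, skipping weekends and the listed holiday on Dec 4) reaches Thursday, 7 December 2023.
The last day of the standstill period: 70 calendar days after 7 December 2023 is 15 February 2024.
Adding 91 calendar days to 15 February 2024 gives 16 May 2024, which is the last day of the notice period.
The date on which the withholding of payment becomes due: 14 calendar days after 16 May 2024 is 30 May 2024.

30 May 2024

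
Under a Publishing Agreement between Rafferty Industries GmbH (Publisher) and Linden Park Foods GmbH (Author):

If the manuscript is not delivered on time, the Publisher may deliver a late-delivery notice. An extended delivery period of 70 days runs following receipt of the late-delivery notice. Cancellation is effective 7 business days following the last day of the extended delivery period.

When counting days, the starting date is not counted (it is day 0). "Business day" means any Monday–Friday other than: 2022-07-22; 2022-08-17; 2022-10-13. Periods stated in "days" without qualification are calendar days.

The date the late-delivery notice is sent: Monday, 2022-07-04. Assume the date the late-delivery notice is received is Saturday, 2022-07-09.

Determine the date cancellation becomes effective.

The last day of the extended delivery period: 2022-07-09 + 70 days = 2022-09-17.
The date cancellation becomes effective: counting 7 business days from Saturday, 2022-09-17 (Sep 19, Sep 20, Sep 21, Sep 22, Sep 23, Sep 26, Sep 27, skipping weekends) reaches Tuesday, 2022-09-27.

2022-09-27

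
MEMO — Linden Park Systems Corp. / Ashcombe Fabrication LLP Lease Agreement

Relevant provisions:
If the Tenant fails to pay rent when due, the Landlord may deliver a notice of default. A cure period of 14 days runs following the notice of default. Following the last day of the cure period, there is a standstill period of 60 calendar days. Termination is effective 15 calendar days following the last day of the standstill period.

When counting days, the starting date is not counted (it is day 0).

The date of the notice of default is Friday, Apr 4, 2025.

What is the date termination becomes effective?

The last day of the cure period: Apr 4, 2025 + 14 days = Apr 18, 2025.
The last day of the standstill period: 60 calendar days after Apr 18, 2025 is Jun 17, 2025.
The date termination becomes effective: 15 calendar days after Jun 17, 2025 is Jul 2, 2025.

Jul 2, 2025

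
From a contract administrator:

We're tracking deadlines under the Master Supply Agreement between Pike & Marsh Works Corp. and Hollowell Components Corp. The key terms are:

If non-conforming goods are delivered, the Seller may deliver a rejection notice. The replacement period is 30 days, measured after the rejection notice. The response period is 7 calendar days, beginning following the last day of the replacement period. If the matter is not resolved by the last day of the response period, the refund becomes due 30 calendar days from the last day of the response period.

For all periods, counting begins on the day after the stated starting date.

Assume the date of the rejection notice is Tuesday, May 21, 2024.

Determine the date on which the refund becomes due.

The last day of the replacement period: 30 calendar days after May 21, 2024 is June 20, 2024.
The last day of the response period: 7 calendar days after June 20, 2024 is June 27, 2024.
The date on which the refund becomes due: 30 calendar days after June 27, 2024 is July 27, 2024.

July 27, 2024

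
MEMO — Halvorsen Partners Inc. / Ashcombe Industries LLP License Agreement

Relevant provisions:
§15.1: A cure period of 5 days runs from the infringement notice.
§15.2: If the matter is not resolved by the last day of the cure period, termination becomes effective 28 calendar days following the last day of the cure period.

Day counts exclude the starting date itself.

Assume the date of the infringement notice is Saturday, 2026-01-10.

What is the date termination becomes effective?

2026-02-12

The last day of the cure period: 2026-01-10 + 5 days = 2026-01-15.
Adding 28 calendar days to 2026-01-15 gives 2026-02-12, which is the date termination becomes effective.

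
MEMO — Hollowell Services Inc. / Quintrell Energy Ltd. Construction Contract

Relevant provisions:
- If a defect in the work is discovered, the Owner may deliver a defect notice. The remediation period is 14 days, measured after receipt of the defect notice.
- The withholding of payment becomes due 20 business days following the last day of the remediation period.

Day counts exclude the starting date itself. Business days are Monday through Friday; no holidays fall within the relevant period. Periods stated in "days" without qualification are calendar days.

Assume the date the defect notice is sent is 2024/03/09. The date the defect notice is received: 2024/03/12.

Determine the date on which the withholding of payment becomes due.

The last day of the remediation period: 14 calendar days after 2024/03/12 is 2024/03/26.
The date on which the withholding of payment becomes due: 20 business days after Tuesday, 2024/03/26, skipping weekends — Mar 27, Mar 28, Mar 29, Apr 1, …, Apr 19, Apr 22, Apr 23 — lands on Tuesday, 2024/04/23.

2024/04/23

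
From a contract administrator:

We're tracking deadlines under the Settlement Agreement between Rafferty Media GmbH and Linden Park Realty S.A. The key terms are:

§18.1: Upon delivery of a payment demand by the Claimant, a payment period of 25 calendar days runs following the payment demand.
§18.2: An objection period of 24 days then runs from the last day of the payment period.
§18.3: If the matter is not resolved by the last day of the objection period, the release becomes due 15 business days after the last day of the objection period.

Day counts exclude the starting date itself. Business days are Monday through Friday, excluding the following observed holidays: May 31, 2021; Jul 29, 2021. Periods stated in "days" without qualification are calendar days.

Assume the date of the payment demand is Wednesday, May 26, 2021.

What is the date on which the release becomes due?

Aug 5, 2021

Adding 25 calendar days to May 26, 2021 gives Jun 20, 2021, which is the last day of the payment period.
The last day of the objection period: Jun 20, 2021 + 24 days = Jul 14, 2021.
The date on which the release becomes due: counting 15 business days from Wednesday, Jul 14, 2021 (Jul 15, Jul 16, Jul 19, Jul 20, …, Aug 3, Aug 4, Aug 5, skipping weekends and the listed holiday on Jul 29) reaches Thursday, Aug 5, 2021.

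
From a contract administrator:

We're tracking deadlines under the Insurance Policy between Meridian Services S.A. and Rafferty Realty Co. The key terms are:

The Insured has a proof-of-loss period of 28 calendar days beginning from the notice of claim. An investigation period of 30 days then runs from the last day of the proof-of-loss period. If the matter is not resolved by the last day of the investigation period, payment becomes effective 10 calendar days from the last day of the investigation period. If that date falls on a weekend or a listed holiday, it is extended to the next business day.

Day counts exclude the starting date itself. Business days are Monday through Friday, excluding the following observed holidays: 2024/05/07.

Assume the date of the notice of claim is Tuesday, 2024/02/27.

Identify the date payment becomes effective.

2024/05/06

The last day of the proof-of-loss period: 2024/02/27 + 28 days = 2024/03/26.
The last day of the investigation period: 2024/03/26 + 30 days = 2024/04/25.
The date payment becomes effective: 10 calendar days after 2024/04/25 is 2024/05/05. That falls on a Sunday, so it rolls to the next business day, Monday, 2024/05/06.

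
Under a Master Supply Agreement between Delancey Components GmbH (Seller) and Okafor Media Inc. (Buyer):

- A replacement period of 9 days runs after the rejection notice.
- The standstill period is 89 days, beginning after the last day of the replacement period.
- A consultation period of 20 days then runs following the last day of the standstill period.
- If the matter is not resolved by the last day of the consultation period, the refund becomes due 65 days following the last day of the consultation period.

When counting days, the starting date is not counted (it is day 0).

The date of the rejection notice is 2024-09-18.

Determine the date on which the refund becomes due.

2025-03-20

Adding 9 calendar days to 2024-09-18 gives 2024-09-27, which is the last day of the replacement period.
Adding 89 calendar days to 2024-09-27 gives 2024-12-25, which is the last day of the standstill period.
Adding 20 calendar days to 2024-12-25 gives 2025-01-14, which is the last day of the consultation period.
The date on which the refund becomes due: 2025-01-14 + 65 days = 2025-03-20.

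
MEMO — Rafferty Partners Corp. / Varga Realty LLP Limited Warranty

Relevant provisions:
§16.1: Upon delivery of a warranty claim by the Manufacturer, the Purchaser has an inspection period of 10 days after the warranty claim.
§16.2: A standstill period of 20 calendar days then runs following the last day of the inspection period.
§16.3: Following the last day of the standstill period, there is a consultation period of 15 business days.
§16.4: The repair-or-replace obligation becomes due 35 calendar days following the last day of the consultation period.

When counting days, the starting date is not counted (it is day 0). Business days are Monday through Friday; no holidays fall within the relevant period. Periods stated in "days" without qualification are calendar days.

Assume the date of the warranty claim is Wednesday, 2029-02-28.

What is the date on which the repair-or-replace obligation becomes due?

Adding 10 calendar days to 2029-02-28 gives 2029-03-10, which is the last day of the inspection period.
The last day of the standstill period: 20 calendar days after 2029-03-10 is 2029-03-30.
The last day of the consultation period: counting 15 business days from Friday, 2029-03-30 (Apr 2, Apr 3, Apr 4, Apr 5, …, Apr 18, Apr 19, Apr 20, skipping weekends) reaches Friday, 2029-04-20.
Adding 35 calendar days to 2029-04-20 gives 2029-05-25, which is the date on which the repair-or-replace obligation becomes due.

2029-05-25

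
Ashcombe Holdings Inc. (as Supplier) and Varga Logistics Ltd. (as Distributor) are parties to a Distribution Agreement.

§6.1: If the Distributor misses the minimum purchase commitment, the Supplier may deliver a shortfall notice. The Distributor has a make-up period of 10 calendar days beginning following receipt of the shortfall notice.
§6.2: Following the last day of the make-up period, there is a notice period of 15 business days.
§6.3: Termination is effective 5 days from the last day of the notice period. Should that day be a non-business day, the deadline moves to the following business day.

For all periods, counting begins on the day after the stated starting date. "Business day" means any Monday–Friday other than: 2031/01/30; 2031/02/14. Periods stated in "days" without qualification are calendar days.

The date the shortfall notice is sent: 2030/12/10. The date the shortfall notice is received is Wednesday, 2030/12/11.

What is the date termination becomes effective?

Adding 10 calendar days to 2030/12/11 gives 2030/12/21, which is the last day of the make-up period.
From Saturday, 2030/12/21, 15 business days (Dec 23, Dec 24, Dec 25, Dec 26, …, Jan 8, Jan 9, Jan 10, skipping weekends) brings us to Friday, 2031/01/10, which is the last day of the notice period.
The date termination becomes effective: 2031/01/10 + 5 days = 2031/01/15. 2031/01/15 is a Wednesday and is not a listed holiday, so no roll-forward applies.

2031/01/15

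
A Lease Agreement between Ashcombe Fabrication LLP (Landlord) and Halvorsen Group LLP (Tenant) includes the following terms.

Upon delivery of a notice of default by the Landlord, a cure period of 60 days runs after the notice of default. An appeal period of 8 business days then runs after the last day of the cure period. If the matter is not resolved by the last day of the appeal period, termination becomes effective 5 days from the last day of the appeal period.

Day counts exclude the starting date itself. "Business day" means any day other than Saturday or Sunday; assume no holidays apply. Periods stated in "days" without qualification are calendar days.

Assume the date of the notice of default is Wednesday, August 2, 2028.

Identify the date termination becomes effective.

Adding 60 calendar days to August 2, 2028 gives October 1, 2028, which is the last day of the cure period.
From Sunday, October 1, 2028, 8 business days (Oct 2, Oct 3, Oct 4, Oct 5, Oct 6, Oct 9, Oct 10, Oct 11, skipping weekends) brings us to Wednesday, October 11, 2028, which is the last day of the appeal period.
The date termination becomes effective: 5 calendar days after October 11, 2028 is October 16, 2028.

October 16, 2028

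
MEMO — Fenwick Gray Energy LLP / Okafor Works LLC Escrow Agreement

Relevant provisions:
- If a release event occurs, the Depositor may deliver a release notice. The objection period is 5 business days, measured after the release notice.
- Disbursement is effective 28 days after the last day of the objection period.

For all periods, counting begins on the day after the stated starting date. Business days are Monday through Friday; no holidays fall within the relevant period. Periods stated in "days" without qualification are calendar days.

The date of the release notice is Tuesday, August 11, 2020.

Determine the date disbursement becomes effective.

September 15, 2020

From Tuesday, August 11, 2020, 5 business days (Aug 12, Aug 13, Aug 14, Aug 17, Aug 18, skipping weekends) brings us to Tuesday, August 18, 2020, which is the last day of the objection period.
The date disbursement becomes effective: August 18, 2020 + 28 days = September 15, 2020.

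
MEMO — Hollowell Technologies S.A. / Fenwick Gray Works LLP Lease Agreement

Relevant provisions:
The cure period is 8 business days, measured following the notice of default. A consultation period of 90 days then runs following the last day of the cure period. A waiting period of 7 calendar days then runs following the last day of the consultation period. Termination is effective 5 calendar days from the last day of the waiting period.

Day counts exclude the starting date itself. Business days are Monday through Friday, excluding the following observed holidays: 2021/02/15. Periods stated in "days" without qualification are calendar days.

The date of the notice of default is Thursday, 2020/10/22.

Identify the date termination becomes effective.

2021/02/13

The last day of the cure period: counting 8 business days from Thursday, 2020/10/22 (Oct 23, Oct 26, Oct 27, Oct 28, Oct 29, Oct 30, Nov 2, Nov 3, skipping weekends) reaches Tuesday, 2020/11/03.
The last day of the consultation period: 90 calendar days after 2020/11/03 is 2021/02/01.
The last day of the waiting period: 7 calendar days after 2021/02/01 is 2021/02/08.
The date termination becomes effective: 2021/02/08 + 5 days = 2021/02/13.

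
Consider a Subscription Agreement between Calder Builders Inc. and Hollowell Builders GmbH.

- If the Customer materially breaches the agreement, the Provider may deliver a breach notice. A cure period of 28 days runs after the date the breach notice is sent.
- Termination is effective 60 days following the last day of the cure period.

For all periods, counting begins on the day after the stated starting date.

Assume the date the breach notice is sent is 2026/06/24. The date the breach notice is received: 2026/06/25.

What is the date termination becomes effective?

2026/09/20

The last day of the cure period: 2026/06/24 + 28 days = 2026/07/22.
Adding 60 calendar days to 2026/07/22 gives 2026/09/20, which is the date termination becomes effective.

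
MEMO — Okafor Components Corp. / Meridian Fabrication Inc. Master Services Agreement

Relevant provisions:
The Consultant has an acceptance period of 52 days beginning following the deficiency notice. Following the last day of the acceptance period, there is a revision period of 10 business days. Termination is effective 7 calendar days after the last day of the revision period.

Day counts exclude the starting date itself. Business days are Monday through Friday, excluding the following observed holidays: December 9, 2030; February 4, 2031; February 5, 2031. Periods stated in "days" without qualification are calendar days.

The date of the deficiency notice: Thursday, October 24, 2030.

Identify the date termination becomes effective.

Adding 52 calendar days to October 24, 2030 gives December 15, 2030, which is the last day of the acceptance period.
The last day of the revision period: counting 10 business days from Sunday, December 15, 2030 (Dec 16, Dec 17, Dec 18, Dec 19, Dec 20, Dec 23, Dec 24, Dec 25, Dec 26, Dec 27, skipping weekends) reaches Friday, December 27, 2030.
The date termination becomes effective: 7 calendar days after December 27, 2030 is January 3, 2031.

January 3, 2031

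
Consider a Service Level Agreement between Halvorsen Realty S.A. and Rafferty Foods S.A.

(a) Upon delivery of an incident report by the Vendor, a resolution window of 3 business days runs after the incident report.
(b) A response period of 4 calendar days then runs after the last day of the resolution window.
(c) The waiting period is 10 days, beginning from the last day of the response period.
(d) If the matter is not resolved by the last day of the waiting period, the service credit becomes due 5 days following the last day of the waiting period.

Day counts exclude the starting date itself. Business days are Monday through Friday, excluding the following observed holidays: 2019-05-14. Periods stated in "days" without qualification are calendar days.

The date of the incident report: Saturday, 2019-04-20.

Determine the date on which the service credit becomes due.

From Saturday, 2019-04-20, 3 business days (Apr 22, Apr 23, Apr 24, skipping weekends) brings us to Wednesday, 2019-04-24, which is the last day of the resolution window.
The last day of the response period: 4 calendar days after 2019-04-24 is 2019-04-28.
Adding 10 calendar days to 2019-04-28 gives 2019-05-08, which is the last day of the waiting period.
Adding 5 calendar days to 2019-05-08 gives 2019-05-13, which is the date on which the service credit becomes due.

2019-05-13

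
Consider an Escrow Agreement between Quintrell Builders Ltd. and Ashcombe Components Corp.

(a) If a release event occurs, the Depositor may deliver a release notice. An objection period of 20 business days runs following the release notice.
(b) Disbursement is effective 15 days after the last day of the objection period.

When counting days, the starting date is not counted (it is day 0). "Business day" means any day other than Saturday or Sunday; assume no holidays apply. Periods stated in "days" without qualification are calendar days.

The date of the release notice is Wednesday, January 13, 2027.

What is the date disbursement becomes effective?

February 25, 2027

The last day of the objection period: counting 20 business days from Wednesday, January 13, 2027 (Jan 14, Jan 15, Jan 18, Jan 19, …, Feb 8, Feb 9, Feb 10, skipping weekends) reaches Wednesday, February 10, 2027.
The date disbursement becomes effective: 15 calendar days after February 10, 2027 is February 25, 2027.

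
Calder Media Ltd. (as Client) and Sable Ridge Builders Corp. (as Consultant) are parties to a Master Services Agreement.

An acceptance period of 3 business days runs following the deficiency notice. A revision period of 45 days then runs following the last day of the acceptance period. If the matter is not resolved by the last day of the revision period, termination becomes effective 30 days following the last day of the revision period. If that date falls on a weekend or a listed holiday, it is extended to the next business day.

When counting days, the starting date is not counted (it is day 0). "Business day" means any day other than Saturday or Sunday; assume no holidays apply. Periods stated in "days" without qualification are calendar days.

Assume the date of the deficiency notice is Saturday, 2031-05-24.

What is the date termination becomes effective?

2031-08-11

The last day of the acceptance period: counting 3 business days from Saturday, 2031-05-24 (May 26, May 27, May 28, skipping weekends) reaches Wednesday, 2031-05-28.
The last day of the revision period: 45 calendar days after 2031-05-28 is 2031-07-12.
The date termination becomes effective: 2031-07-12 + 30 days = 2031-08-11. 2031-08-11 is a Monday, so no roll-forward applies.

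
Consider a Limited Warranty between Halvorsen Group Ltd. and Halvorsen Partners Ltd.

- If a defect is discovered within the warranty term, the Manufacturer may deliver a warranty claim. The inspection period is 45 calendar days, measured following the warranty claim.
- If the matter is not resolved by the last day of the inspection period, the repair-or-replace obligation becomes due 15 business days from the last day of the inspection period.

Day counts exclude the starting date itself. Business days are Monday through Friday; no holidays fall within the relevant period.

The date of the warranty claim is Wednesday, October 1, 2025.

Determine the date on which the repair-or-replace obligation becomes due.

December 5, 2025

The last day of the inspection period: 45 calendar days after October 1, 2025 is November 15, 2025.
The date on which the repair-or-replace obligation becomes due: counting 15 business days from Saturday, November 15, 2025 (Nov 17, Nov 18, Nov 19, Nov 20, …, Dec 3, Dec 4, Dec 5, skipping weekends) reaches Friday, December 5, 2025.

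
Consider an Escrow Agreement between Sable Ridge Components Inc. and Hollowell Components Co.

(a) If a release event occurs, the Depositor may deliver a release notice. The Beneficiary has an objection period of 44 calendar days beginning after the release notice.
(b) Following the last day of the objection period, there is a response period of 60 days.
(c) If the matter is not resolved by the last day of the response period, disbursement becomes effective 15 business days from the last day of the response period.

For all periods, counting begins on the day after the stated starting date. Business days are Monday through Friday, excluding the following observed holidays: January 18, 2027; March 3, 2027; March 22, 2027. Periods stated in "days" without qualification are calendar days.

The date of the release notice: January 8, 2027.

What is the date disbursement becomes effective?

May 13, 2027

Adding 44 calendar days to January 8, 2027 gives February 21, 2027, which is the last day of the objection period.
Adding 60 calendar days to February 21, 2027 gives April 22, 2027, which is the last day of the response period.
The date disbursement becomes effective: 15 business days after Thursday, April 22, 2027, skipping weekends — Apr 23, Apr 26, Apr 27, Apr 28, …, May 11, May 12, May 13 — lands on Thursday, May 13, 2027.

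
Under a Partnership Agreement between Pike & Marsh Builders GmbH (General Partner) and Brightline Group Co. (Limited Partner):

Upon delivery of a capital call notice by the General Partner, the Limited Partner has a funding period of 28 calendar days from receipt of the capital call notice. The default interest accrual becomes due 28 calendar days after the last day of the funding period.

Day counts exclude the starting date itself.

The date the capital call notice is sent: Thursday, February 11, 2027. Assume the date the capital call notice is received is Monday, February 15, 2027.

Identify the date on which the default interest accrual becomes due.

The last day of the funding period: 28 calendar days after February 15, 2027 is March 15, 2027.
The date on which the default interest accrual becomes due: 28 calendar days after March 15, 2027 is April 12, 2027.

April 12, 2027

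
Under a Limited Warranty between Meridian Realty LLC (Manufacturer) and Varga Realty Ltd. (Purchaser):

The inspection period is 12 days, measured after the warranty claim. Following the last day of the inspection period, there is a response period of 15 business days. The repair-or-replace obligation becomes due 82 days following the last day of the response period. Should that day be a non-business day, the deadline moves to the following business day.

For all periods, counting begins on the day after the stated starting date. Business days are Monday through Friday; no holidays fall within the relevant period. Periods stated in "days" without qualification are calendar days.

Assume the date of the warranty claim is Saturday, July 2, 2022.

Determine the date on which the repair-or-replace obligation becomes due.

October 25, 2022

Adding 12 calendar days to July 2, 2022 gives July 14, 2022, which is the last day of the inspection period.
From Thursday, July 14, 2022, 15 business days (Jul 15, Jul 18, Jul 19, Jul 20, …, Aug 2, Aug 3, Aug 4, skipping weekends) brings us to Thursday, August 4, 2022, which is the last day of the response period.
Adding 82 calendar days to August 4, 2022 gives October 25, 2022, which is the date on which the repair-or-replace obligation becomes due. October 25, 2022 is a Tuesday, so no roll-forward applies.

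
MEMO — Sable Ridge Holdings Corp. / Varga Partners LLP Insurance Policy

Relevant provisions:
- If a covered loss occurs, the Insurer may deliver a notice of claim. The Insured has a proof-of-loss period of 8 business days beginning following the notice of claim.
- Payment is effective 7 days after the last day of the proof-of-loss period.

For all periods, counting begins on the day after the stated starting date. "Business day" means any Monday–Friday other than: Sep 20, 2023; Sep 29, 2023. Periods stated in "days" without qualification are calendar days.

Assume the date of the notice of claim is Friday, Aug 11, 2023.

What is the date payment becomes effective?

From Friday, Aug 11, 2023, 8 business days (Aug 14, Aug 15, Aug 16, Aug 17, Aug 18, Aug 21, Aug 22, Aug 23, skipping weekends) brings us to Wednesday, Aug 23, 2023, which is the last day of the proof-of-loss period.
The date payment becomes effective: 7 calendar days after Aug 23, 2023 is Aug 30, 2023.

Aug 30, 2023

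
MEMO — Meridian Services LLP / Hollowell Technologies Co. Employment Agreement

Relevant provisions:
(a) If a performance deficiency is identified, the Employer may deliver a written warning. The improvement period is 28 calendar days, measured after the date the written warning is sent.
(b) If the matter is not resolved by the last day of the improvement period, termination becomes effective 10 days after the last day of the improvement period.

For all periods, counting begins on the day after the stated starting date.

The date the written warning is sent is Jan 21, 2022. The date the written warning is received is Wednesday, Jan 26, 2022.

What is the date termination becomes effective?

The last day of the improvement period: 28 calendar days after Jan 21, 2022 is Feb 18, 2022.
Adding 10 calendar days to Feb 18, 2022 gives Feb 28, 2022, which is the date termination becomes effective.

Feb 28, 2022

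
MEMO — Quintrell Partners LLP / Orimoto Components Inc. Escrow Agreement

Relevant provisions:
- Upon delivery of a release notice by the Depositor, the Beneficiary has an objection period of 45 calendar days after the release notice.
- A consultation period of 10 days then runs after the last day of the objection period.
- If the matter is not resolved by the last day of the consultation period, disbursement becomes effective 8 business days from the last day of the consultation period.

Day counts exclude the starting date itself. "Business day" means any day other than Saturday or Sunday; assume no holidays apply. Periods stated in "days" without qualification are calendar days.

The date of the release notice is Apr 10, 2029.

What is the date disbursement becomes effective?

Jun 14, 2029

The last day of the objection period: 45 calendar days after Apr 10, 2029 is May 25, 2029.
The last day of the consultation period: May 25, 2029 + 10 days = Jun 4, 2029.
The date disbursement becomes effective: 8 business days after Monday, Jun 4, 2029, skipping weekends — Jun 5, Jun 6, Jun 7, Jun 8, Jun 11, Jun 12, Jun 13, Jun 14 — lands on Thursday, Jun 14, 2029.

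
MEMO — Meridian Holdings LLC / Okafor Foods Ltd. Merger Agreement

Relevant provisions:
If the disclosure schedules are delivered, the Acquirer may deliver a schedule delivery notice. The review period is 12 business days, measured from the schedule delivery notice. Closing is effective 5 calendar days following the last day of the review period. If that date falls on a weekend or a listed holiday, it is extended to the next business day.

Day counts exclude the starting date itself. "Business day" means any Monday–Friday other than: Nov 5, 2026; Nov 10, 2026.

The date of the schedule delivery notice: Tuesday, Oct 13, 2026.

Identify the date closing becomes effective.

Nov 3, 2026

The last day of the review period: counting 12 business days from Tuesday, Oct 13, 2026 (Oct 14, Oct 15, Oct 16, Oct 19, …, Oct 27, Oct 28, Oct 29, skipping weekends) reaches Thursday, Oct 29, 2026.
The date closing becomes effective: Oct 29, 2026 + 5 days = Nov 3, 2026. Nov 3, 2026 is a Tuesday and is not a listed holiday, so no roll-forward applies.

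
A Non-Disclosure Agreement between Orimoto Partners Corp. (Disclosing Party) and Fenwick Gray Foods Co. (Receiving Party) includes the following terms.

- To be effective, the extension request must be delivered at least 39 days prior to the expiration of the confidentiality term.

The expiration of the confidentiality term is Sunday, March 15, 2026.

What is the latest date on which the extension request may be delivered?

February 4, 2026

Counting back 39 calendar days from March 15, 2026 gives February 4, 2026.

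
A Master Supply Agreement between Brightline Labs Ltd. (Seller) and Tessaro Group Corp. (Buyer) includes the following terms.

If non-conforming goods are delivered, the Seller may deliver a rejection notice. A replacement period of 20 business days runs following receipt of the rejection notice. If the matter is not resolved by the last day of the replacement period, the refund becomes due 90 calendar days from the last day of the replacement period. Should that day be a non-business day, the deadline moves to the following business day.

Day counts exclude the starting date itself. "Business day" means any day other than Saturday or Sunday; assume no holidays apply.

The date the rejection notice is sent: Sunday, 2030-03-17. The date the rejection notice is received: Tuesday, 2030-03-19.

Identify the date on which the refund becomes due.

From Tuesday, 2030-03-19, 20 business days (Mar 20, Mar 21, Mar 22, Mar 25, …, Apr 12, Apr 15, Apr 16, skipping weekends) brings us to Tuesday, 2030-04-16, which is the last day of the replacement period.
The date on which the refund becomes due: 2030-04-16 + 90 days = 2030-07-15. 2030-07-15 is a Monday, so no roll-forward applies.

2030-07-15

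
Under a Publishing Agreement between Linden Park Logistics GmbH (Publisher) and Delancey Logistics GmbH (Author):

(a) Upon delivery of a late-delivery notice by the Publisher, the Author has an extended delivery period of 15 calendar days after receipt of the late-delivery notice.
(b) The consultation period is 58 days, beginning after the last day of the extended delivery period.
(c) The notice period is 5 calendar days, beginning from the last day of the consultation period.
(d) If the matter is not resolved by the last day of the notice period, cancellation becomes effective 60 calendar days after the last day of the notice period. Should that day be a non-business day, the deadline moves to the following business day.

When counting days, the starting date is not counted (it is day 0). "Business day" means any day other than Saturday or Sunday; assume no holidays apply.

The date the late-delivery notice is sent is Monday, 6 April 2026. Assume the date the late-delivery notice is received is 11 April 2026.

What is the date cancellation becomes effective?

27 August 2026

Adding 15 calendar days to 11 April 2026 gives 26 April 2026, which is the last day of the extended delivery period.
The last day of the consultation period: 58 calendar days after 26 April 2026 is 23 June 2026.
The last day of the notice period: 23 June 2026 + 5 days = 28 June 2026.
The date cancellation becomes effective: 28 June 2026 + 60 days = 27 August 2026. 27 August 2026 is a Thursday, so no roll-forward applies.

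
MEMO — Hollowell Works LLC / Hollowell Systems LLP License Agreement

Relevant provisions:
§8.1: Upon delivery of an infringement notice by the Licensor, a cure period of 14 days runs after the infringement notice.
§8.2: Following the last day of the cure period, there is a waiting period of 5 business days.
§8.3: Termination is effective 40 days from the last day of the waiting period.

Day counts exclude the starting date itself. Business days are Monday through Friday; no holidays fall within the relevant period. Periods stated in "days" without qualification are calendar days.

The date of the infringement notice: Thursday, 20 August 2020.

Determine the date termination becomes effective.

The last day of the cure period: 20 August 2020 + 14 days = 3 September 2020.
From Thursday, 3 September 2020, 5 business days (Sep 4, Sep 7, Sep 8, Sep 9, Sep 10, skipping weekends) brings us to Thursday, 10 September 2020, which is the last day of the waiting period.
The date termination becomes effective: 10 September 2020 + 40 days = 20 October 2020.

20 October 2020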